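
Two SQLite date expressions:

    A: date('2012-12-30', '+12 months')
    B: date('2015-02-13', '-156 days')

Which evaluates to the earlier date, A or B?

A = 2013-12-30.
B = 2014-09-10.
A is earlier.

A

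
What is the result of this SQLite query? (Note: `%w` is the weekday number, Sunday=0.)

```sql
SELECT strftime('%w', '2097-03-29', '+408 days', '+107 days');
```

2

First apply '+408 days', '+107 days': 2097-03-29 → 2098-08-26.
2098-08-26 is a Tuesday; with Sunday=0 that is 2.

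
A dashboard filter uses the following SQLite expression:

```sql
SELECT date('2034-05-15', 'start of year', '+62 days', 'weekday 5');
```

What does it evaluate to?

`start of year` rewinds 2034-05-15 to 2034-01-01.
Applying '+62 days' to 2034-01-01: counting 62 days forward gives 2034-03-04.
`weekday 5` advances to the next Friday; 2034-03-04 is a Saturday, so it moves forward to 2034-03-10.

2034-03-10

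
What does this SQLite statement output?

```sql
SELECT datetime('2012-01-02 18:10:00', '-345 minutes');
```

345 minutes = 5h 45m; -345 minutes from 2012-01-02 18:10:00 is 2012-01-02 12:25:00.

2012-01-02 12:25:00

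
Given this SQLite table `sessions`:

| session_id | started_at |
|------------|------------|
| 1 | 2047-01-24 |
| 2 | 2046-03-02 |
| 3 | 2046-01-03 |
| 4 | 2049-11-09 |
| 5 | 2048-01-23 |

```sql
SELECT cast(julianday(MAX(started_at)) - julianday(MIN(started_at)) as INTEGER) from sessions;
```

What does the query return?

MIN = 2046-01-03, MAX = 2049-11-09.
28 days remain in January 2046 after the 3rd (31 − 3).
Full months from February 2046 through October 2049 contribute their day counts.
Then 9 days into November 2049.
Total: 28 + 28 + 31 + 30 + 31 + 30 + 31 + 31 + 30 + 31 + 30 + 31 + 31 + 28 + 31 + 30 + 31 + 30 + 31 + 31 + 30 + 31 + 30 + 31 + 31 + 29 + 31 + 30 + 31 + 30 + 31 + 31 + 30 + 31 + 30 + 31 + 31 + 28 + 31 + 30 + 31 + 30 + 31 + 31 + 30 + 31 + 9 = 1406.

1406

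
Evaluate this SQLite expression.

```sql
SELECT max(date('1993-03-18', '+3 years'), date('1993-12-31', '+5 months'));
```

date('1993-03-18', '+3 years') → 1996-03-18.
date('1993-12-31', '+5 months') → 1994-05-31.
Later of the two is 1996-03-18.

1996-03-18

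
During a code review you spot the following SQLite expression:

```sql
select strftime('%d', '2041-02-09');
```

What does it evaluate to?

`%d` extracts the 2-digit day of month: 09.

09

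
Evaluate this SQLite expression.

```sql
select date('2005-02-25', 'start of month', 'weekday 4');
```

2005-02-03

`start of month` rewinds 2005-02-25 to 2005-02-01.
`weekday 4` advances to the next Thursday; 2005-02-01 is a Tuesday, so it moves forward to 2005-02-03.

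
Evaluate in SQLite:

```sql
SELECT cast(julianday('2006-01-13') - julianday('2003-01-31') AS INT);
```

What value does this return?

1078

0 days remain in January 2003 after the 31st (31 − 31).
Full months from February 2003 through December 2005 contribute their day counts.
Then 13 days into January 2006.
Total: 0 + 28 + 31 + 30 + 31 + 30 + 31 + 31 + 30 + 31 + 30 + 31 + 31 + 29 + 31 + 30 + 31 + 30 + 31 + 31 + 30 + 31 + 30 + 31 + 31 + 28 + 31 + 30 + 31 + 30 + 31 + 31 + 30 + 31 + 30 + 31 + 13 = 1078.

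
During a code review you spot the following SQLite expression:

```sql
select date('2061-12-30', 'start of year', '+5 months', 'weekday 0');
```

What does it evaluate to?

`start of year` rewinds 2061-12-30 to 2061-01-01.
Adding +5 months to 2061-01-01 gives 2061-06-01.
`weekday 0` advances to the next Sunday; 2061-06-01 is a Wednesday, so it moves forward to 2061-06-05.

2061-06-05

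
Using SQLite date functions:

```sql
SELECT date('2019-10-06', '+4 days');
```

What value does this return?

2019-10-10

Advancing 4 more days within October lands on 2019-10-10.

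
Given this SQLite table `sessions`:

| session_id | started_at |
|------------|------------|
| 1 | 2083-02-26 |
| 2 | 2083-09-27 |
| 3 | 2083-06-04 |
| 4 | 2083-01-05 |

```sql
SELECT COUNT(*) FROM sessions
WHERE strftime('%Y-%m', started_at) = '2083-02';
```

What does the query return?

1

Rows with year-month 2083-02: 2083-02-26 → 1.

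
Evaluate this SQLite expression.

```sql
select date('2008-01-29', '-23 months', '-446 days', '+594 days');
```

2006-07-27

Adding -23 months to 2008-01-29 targets 2006-02-29. February 2006 has only 28 days, so SQLite normalizes the 1-day overflow forward to 2006-03-01.
Applying '-446 days' to 2006-03-01: counting 446 days back gives 2004-12-10.
Applying '+594 days' to 2004-12-10: counting 594 days forward gives 2006-07-27.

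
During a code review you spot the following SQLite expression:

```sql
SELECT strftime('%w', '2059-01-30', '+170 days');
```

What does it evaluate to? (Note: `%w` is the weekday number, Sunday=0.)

6

First apply '+170 days': 2059-01-30 → 2059-07-19.
2059-07-19 is a Saturday; with Sunday=0 that is 6.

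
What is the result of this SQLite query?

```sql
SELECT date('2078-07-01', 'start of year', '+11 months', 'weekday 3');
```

`start of year` rewinds 2078-07-01 to 2078-01-01.
Adding +11 months to 2078-01-01 gives 2078-12-01.
`weekday 3` advances to the next Wednesday; 2078-12-01 is a Thursday, so it moves forward to 2078-12-07.

2078-12-07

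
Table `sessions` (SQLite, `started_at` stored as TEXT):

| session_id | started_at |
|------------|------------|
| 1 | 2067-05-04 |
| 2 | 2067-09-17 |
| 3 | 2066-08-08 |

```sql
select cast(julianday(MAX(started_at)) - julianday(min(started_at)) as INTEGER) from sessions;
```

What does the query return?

MIN = 2066-08-08, MAX = 2067-09-17.
23 days remain in August 2066 after the 8th (31 − 8).
Full months from September 2066 through August 2067 contribute their day counts.
Then 17 days into September 2067.
Total: 23 + 30 + 31 + 30 + 31 + 31 + 28 + 31 + 30 + 31 + 30 + 31 + 31 + 17 = 405.

405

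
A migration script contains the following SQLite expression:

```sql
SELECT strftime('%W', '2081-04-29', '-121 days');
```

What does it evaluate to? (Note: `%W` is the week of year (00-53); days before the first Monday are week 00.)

52

First apply '-121 days': 2081-04-29 → 2080-12-29.
2080-12-29 is a Sunday. SQLite's %W counts Mondays since the year started; the result is 52.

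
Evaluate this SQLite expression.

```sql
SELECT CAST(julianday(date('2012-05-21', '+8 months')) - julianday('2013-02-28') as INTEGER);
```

-38

Adding +8 months to 2012-05-21 gives 2013-01-21.
10 days remain in January 2013 after the 21st (31 − 21).
Then 28 days into February 2013.
Total: 10 + 28 = 38.
The subtraction is earlier − later, so the result is −38 → -38.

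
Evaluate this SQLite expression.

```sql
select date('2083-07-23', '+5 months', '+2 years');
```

2085-12-23

Adding +5 months to 2083-07-23 gives 2083-12-23.
Adding +2 years to 2083-12-23 gives 2085-12-23.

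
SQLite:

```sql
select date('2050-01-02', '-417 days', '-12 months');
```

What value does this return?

Applying '-417 days' to 2050-01-02: counting 417 days back gives 2048-11-11.
Adding -12 months to 2048-11-11 gives 2047-11-11.

2047-11-11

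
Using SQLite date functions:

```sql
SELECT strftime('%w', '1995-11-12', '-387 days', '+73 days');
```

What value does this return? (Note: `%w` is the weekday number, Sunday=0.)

First apply '-387 days', '+73 days': 1995-11-12 → 1995-01-02.
1995-01-02 is a Monday; with Sunday=0 that is 1.

1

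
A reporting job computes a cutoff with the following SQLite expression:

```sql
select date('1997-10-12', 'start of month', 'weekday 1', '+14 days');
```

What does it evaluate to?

1997-10-20

`start of month` rewinds 1997-10-12 to 1997-10-01.
`weekday 1` advances to the next Monday; 1997-10-01 is a Wednesday, so it moves forward to 1997-10-06.
Advancing 14 more days within October lands on 1997-10-20.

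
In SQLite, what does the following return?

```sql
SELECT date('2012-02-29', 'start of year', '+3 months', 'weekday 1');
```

2012-04-02

`start of year` rewinds 2012-02-29 to 2012-01-01.
Adding +3 months to 2012-01-01 gives 2012-04-01.
`weekday 1` advances to the next Monday; 2012-04-01 is a Sunday, so it moves forward to 2012-04-02.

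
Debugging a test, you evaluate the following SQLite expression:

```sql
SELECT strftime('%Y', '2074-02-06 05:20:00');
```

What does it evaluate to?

2074

`%Y` extracts the 4-digit year: 2074.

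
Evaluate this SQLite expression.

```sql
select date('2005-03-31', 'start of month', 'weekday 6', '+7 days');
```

`start of month` rewinds 2005-03-31 to 2005-03-01.
`weekday 6` advances to the next Saturday; 2005-03-01 is a Tuesday, so it moves forward to 2005-03-05.
Advancing 7 more days within March lands on 2005-03-12.

2005-03-12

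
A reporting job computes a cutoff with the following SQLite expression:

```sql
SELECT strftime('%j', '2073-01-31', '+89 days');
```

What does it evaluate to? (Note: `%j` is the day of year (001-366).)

120

First apply '+89 days': 2073-01-31 → 2073-04-30.
Day-of-year for 2073-04-30: days since 2073-01-01 inclusive = 120, zero-padded to 120.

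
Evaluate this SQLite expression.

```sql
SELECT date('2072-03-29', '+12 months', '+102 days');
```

2073-07-09

Adding +12 months to 2072-03-29 gives 2073-03-29.
Applying '+102 days' to 2073-03-29: counting 102 days forward gives 2073-07-09.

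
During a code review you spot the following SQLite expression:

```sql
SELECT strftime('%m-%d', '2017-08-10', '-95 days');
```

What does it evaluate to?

05-07

First apply '-95 days': 2017-08-10 → 2017-05-07.
`%m-%d` extracts the month-day: 05-07.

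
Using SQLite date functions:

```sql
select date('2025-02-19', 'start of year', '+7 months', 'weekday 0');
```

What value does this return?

2025-08-03

`start of year` rewinds 2025-02-19 to 2025-01-01.
Adding +7 months to 2025-01-01 gives 2025-08-01.
`weekday 0` advances to the next Sunday; 2025-08-01 is a Friday, so it moves forward to 2025-08-03.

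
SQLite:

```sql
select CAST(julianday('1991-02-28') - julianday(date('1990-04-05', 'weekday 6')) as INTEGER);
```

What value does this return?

`weekday 6` advances to the next Saturday; 1990-04-05 is a Thursday, so it moves forward to 1990-04-07.
23 days remain in April 1990 after the 7th (30 − 7).
Full months from May 1990 through January 1991 contribute their day counts.
Then 28 days into February 1991.
Total: 23 + 31 + 30 + 31 + 31 + 30 + 31 + 30 + 31 + 31 + 28 = 327.

327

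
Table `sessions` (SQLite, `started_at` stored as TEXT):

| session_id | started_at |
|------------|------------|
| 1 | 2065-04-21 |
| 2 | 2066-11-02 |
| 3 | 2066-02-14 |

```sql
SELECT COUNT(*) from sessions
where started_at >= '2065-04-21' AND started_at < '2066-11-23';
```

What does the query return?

Rows in [2065-04-21, 2066-11-23): 2065-04-21, 2066-11-02, 2066-02-14 → 3 rows.

3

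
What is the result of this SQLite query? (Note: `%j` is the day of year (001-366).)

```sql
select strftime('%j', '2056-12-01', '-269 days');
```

First apply '-269 days': 2056-12-01 → 2056-03-07.
Day-of-year for 2056-03-07: days since 2056-01-01 inclusive = 67, zero-padded to 067.

067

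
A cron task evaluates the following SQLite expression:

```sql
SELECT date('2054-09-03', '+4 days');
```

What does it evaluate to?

2054-09-07

Advancing 4 more days within September lands on 2054-09-07.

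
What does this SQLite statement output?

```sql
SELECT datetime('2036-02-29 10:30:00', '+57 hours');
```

+57 hours from 2036-02-29 10:30:00 is 2036-03-02 19:30:00 (crosses midnight).

2036-03-02 19:30:00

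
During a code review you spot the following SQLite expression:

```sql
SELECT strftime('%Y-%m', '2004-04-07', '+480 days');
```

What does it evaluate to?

First apply '+480 days': 2004-04-07 → 2005-07-31.
`%Y-%m` extracts the year-month: 2005-07.

2005-07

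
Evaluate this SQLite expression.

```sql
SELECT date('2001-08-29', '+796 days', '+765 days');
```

2005-12-07

Applying '+796 days' to 2001-08-29: counting 796 days forward gives 2003-11-03.
Applying '+765 days' to 2003-11-03: counting 765 days forward gives 2005-12-07.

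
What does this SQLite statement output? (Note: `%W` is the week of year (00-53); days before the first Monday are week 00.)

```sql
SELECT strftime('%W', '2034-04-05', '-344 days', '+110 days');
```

First apply '-344 days', '+110 days': 2034-04-05 → 2033-08-14.
2033-08-14 is a Sunday. SQLite's %W counts Mondays since the year started; the result is 32.

32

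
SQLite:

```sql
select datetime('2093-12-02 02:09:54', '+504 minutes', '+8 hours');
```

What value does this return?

504 minutes = 8h 24m; +504 minutes from 2093-12-02 02:09:54 is 2093-12-02 10:33:54.
+8 hours from 2093-12-02 10:33:54 is 2093-12-02 18:33:54.

2093-12-02 18:33:54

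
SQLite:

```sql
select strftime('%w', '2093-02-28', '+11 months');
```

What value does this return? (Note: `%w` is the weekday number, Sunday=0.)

First apply '+11 months': 2093-02-28 → 2094-01-28.
2094-01-28 is a Thursday; with Sunday=0 that is 4.

4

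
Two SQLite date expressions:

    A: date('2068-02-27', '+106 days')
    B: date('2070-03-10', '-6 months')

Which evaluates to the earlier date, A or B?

A = 2068-06-12.
B = 2069-09-10.
A is earlier.

A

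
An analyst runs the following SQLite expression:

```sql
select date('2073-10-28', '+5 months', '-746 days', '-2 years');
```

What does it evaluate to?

Adding +5 months to 2073-10-28 gives 2074-03-28.
Applying '-746 days' to 2074-03-28: counting 746 days back gives 2072-03-12.
Adding -2 years to 2072-03-12 gives 2070-03-12.

2070-03-12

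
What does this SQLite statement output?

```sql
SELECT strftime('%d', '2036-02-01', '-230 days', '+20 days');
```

06

First apply '-230 days', '+20 days': 2036-02-01 → 2035-07-06.
`%d` extracts the 2-digit day of month: 06.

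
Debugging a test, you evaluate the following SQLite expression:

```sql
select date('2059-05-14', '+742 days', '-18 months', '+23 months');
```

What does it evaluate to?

2061-10-25

Applying '+742 days' to 2059-05-14: counting 742 days forward gives 2061-05-25.
Adding -18 months to 2061-05-25 gives 2059-11-25.
Adding +23 months to 2059-11-25 gives 2061-10-25.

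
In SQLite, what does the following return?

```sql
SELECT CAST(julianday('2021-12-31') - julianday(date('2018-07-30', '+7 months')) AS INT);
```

Adding +7 months to 2018-07-30 targets 2019-02-30. February 2019 has only 28 days, so SQLite normalizes the 2-day overflow forward to 2019-03-02.
29 days remain in March 2019 after the 2nd (31 − 2).
Full months from April 2019 through November 2021 contribute their day counts.
Then 31 days into December 2021.
Total: 29 + 30 + 31 + 30 + 31 + 31 + 30 + 31 + 30 + 31 + 31 + 29 + 31 + 30 + 31 + 30 + 31 + 31 + 30 + 31 + 30 + 31 + 31 + 28 + 31 + 30 + 31 + 30 + 31 + 31 + 30 + 31 + 30 + 31 = 1035.

1035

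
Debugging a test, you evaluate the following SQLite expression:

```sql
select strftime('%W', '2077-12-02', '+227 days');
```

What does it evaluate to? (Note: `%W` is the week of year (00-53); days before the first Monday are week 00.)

First apply '+227 days': 2077-12-02 → 2078-07-17.
2078-07-17 is a Sunday. SQLite's %W counts Mondays since the year started; the result is 28.

28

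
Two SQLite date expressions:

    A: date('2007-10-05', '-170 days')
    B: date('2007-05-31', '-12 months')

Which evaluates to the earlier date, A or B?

B

A = 2007-04-18.
B = 2006-05-31.
B is earlier.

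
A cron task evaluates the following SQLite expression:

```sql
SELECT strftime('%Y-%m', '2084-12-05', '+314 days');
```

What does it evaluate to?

2085-10

First apply '+314 days': 2084-12-05 → 2085-10-15.
`%Y-%m` extracts the year-month: 2085-10.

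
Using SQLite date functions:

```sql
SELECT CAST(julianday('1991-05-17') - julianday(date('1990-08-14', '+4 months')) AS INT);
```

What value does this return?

Adding +4 months to 1990-08-14 gives 1990-12-14.
17 days remain in December 1990 after the 14th (31 − 14).
January 1991: 31 days.
February 1991: 28 days.
March 1991: 31 days.
April 1991: 30 days.
Then 17 days into May 1991.
Total: 17 + 31 + 28 + 31 + 30 + 17 = 154.

154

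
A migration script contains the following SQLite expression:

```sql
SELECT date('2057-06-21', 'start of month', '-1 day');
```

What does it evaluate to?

`start of month` rewinds 2057-06-21 to 2057-06-01.
Going back 1 day from 2057-06-01 reaches 2057-05-31 (last day of May, 31 days).

2057-05-31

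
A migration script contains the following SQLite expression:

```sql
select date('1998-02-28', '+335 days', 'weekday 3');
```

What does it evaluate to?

1999-02-03

Applying '+335 days' to 1998-02-28: counting 335 days forward gives 1999-01-29.
`weekday 3` advances to the next Wednesday; 1999-01-29 is a Friday, so it moves forward to 1999-02-03.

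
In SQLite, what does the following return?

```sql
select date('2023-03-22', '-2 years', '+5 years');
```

2026-03-22

Adding -2 years to 2023-03-22 gives 2021-03-22.
Adding +5 years to 2021-03-22 gives 2026-03-22.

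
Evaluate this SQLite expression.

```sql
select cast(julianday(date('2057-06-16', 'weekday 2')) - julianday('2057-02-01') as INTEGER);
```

`weekday 2` advances to the next Tuesday; 2057-06-16 is a Saturday, so it moves forward to 2057-06-19.
27 days remain in February 2057 after the 1st (28 − 1).
March 2057: 31 days.
April 2057: 30 days.
May 2057: 31 days.
Then 19 days into June 2057.
Total: 27 + 31 + 30 + 31 + 19 = 138.

138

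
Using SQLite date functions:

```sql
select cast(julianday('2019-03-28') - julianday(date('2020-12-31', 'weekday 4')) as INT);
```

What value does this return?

`weekday 4` advances to the next Thursday; 2020-12-31 is already a Thursday, so it stays at 2020-12-31.
3 days remain in March 2019 after the 28th (31 − 28).
Full months from April 2019 through November 2020 contribute their day counts.
Then 31 days into December 2020.
Total: 3 + 30 + 31 + 30 + 31 + 31 + 30 + 31 + 30 + 31 + 31 + 29 + 31 + 30 + 31 + 30 + 31 + 31 + 30 + 31 + 30 + 31 = 644.
The subtraction is earlier − later, so the result is −644 → -644.

-644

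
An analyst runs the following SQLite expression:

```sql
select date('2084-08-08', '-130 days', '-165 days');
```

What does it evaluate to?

Applying '-130 days' to 2084-08-08: counting 130 days back gives 2084-03-31.
Applying '-165 days' to 2084-03-31: counting 165 days back gives 2083-10-18.

2083-10-18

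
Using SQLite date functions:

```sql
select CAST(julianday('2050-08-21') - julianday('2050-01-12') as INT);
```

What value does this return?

19 days remain in January 2050 after the 12th (31 − 12).
Full months from February 2050 through July 2050 contribute their day counts.
Then 21 days into August 2050.
Total: 19 + 28 + 31 + 30 + 31 + 30 + 31 + 21 = 221.

221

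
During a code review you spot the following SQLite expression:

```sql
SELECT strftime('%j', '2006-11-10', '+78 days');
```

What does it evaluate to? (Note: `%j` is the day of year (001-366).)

First apply '+78 days': 2006-11-10 → 2007-01-27.
Day-of-year for 2007-01-27: days since 2007-01-01 inclusive = 27, zero-padded to 027.

027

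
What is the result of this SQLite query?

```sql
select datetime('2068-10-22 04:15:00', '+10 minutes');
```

+10 minutes from 2068-10-22 04:15:00 is 2068-10-22 04:25:00.

2068-10-22 04:25:00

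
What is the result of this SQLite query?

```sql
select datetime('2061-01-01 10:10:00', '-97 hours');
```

2060-12-28 09:10:00

-97 hours from 2061-01-01 10:10:00 is 2060-12-28 09:10:00 (crosses midnight).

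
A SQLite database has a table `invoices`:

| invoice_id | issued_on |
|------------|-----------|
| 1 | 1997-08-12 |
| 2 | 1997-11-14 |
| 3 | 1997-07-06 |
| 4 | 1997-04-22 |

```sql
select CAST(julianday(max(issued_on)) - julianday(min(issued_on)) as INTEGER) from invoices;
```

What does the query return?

MIN = 1997-04-22, MAX = 1997-11-14.
8 days remain in April 1997 after the 22nd (30 − 22).
Full months from May 1997 through October 1997 contribute their day counts.
Then 14 days into November 1997.
Total: 8 + 31 + 30 + 31 + 31 + 30 + 31 + 14 = 206.

206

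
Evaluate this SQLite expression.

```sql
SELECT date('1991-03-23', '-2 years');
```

1989-03-23

Adding -2 years to 1991-03-23 gives 1989-03-23.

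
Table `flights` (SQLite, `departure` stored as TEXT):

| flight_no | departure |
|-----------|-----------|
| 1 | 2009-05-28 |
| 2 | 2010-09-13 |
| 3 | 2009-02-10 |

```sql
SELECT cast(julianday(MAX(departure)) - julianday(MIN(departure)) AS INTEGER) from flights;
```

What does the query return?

580

MIN = 2009-02-10, MAX = 2010-09-13.
18 days remain in February 2009 after the 10th (28 − 10).
Full months from March 2009 through August 2010 contribute their day counts.
Then 13 days into September 2010.
Total: 18 + 31 + 30 + 31 + 30 + 31 + 31 + 30 + 31 + 30 + 31 + 31 + 28 + 31 + 30 + 31 + 30 + 31 + 31 + 13 = 580.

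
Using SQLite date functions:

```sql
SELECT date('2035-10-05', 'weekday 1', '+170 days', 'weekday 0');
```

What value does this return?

`weekday 1` advances to the next Monday; 2035-10-05 is a Friday, so it moves forward to 2035-10-08.
Applying '+170 days' to 2035-10-08: counting 170 days forward gives 2036-03-26.
`weekday 0` advances to the next Sunday; 2036-03-26 is a Wednesday, so it moves forward to 2036-03-30.

2036-03-30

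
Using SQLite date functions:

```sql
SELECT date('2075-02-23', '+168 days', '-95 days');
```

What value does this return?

Applying '+168 days' to 2075-02-23: counting 168 days forward gives 2075-08-10.
Applying '-95 days' to 2075-08-10: counting 95 days back gives 2075-05-07.

2075-05-07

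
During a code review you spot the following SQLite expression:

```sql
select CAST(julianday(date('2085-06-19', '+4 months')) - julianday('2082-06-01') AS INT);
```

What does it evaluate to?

Adding +4 months to 2085-06-19 gives 2085-10-19.
29 days remain in June 2082 after the 1st (30 − 1).
Full months from July 2082 through September 2085 contribute their day counts.
Then 19 days into October 2085.
Total: 29 + 31 + 31 + 30 + 31 + 30 + 31 + 31 + 28 + 31 + 30 + 31 + 30 + 31 + 31 + 30 + 31 + 30 + 31 + 31 + 29 + 31 + 30 + 31 + 30 + 31 + 31 + 30 + 31 + 30 + 31 + 31 + 28 + 31 + 30 + 31 + 30 + 31 + 31 + 30 + 19 = 1236.

1236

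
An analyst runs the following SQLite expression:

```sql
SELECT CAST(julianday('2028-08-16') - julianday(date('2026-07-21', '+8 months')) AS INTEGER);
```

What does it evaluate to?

514

Adding +8 months to 2026-07-21 gives 2027-03-21.
10 days remain in March 2027 after the 21st (31 − 21).
Full months from April 2027 through July 2028 contribute their day counts.
Then 16 days into August 2028.
Total: 10 + 30 + 31 + 30 + 31 + 31 + 30 + 31 + 30 + 31 + 31 + 29 + 31 + 30 + 31 + 30 + 31 + 16 = 514.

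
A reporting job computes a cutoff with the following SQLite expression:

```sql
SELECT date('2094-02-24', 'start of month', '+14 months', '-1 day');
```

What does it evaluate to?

`start of month` rewinds 2094-02-24 to 2094-02-01.
Adding +14 months to 2094-02-01 gives 2095-04-01.
Going back 1 day from 2095-04-01 reaches 2095-03-31 (last day of March, 31 days).

2095-03-31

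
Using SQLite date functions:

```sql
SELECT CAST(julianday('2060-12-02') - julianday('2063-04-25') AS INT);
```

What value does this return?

29 days remain in December 2060 after the 2nd (31 − 2).
Full months from January 2061 through March 2063 contribute their day counts.
Then 25 days into April 2063.
Total: 29 + 31 + 28 + 31 + 30 + 31 + 30 + 31 + 31 + 30 + 31 + 30 + 31 + 31 + 28 + 31 + 30 + 31 + 30 + 31 + 31 + 30 + 31 + 30 + 31 + 31 + 28 + 31 + 25 = 874.
The subtraction is earlier − later, so the result is −874 → -874.

-874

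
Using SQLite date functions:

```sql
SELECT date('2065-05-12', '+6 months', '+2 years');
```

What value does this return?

Adding +6 months to 2065-05-12 gives 2065-11-12.
Adding +2 years to 2065-11-12 gives 2067-11-12.

2067-11-12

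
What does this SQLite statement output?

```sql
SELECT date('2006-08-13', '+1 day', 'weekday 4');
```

Advancing 1 more day within August lands on 2006-08-14.
`weekday 4` advances to the next Thursday; 2006-08-14 is a Monday, so it moves forward to 2006-08-17.

2006-08-17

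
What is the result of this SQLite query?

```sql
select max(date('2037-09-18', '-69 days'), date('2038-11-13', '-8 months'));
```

date('2037-09-18', '-69 days') → 2037-07-11.
date('2038-11-13', '-8 months') → 2038-03-13.
Later of the two is 2038-03-13.

2038-03-13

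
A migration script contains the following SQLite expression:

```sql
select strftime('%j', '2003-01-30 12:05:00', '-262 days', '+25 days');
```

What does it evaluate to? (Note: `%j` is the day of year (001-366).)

158

First apply '-262 days', '+25 days': 2003-01-30 12:05:00 → 2002-06-07 12:05:00.
Day-of-year for 2002-06-07: days since 2002-01-01 inclusive = 158, zero-padded to 158.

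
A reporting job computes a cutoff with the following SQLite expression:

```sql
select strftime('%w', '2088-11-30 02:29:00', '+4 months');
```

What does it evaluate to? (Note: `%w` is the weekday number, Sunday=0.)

3

First apply '+4 months': 2088-11-30 02:29:00 → 2089-03-30 02:29:00.
2089-03-30 is a Wednesday; with Sunday=0 that is 3.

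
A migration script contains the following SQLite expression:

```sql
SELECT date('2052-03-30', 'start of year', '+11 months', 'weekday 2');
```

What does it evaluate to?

2052-12-03

`start of year` rewinds 2052-03-30 to 2052-01-01.
Adding +11 months to 2052-01-01 gives 2052-12-01.
`weekday 2` advances to the next Tuesday; 2052-12-01 is a Sunday, so it moves forward to 2052-12-03.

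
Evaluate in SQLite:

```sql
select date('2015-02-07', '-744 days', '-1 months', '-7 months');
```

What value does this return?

Applying '-744 days' to 2015-02-07: counting 744 days back gives 2013-01-24.
Adding -1 month to 2013-01-24 gives 2012-12-24.
Adding -7 months to 2012-12-24 gives 2012-05-24.

2012-05-24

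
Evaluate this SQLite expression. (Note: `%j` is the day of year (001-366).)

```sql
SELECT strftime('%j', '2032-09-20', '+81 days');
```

345

First apply '+81 days': 2032-09-20 → 2032-12-10.
Day-of-year for 2032-12-10: days since 2032-01-01 inclusive = 345, zero-padded to 345.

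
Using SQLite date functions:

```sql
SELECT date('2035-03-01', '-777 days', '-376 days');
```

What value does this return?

2032-01-03

Applying '-777 days' to 2035-03-01: counting 777 days back gives 2033-01-13.
Applying '-376 days' to 2033-01-13: counting 376 days back gives 2032-01-03.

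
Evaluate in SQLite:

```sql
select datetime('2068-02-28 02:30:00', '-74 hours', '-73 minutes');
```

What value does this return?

2068-02-24 23:17:00

-74 hours from 2068-02-28 02:30:00 is 2068-02-25 00:30:00 (crosses midnight).
73 minutes = 1h 13m; -73 minutes from 2068-02-25 00:30:00 is 2068-02-24 23:17:00 (crosses midnight).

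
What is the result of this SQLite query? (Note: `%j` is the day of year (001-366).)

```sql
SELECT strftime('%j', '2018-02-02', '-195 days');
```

203

First apply '-195 days': 2018-02-02 → 2017-07-22.
Day-of-year for 2017-07-22: days since 2017-01-01 inclusive = 203, zero-padded to 203.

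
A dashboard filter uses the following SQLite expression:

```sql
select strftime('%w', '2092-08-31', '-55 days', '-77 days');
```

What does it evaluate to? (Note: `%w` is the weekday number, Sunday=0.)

First apply '-55 days', '-77 days': 2092-08-31 → 2092-04-21.
2092-04-21 is a Monday; with Sunday=0 that is 1.

1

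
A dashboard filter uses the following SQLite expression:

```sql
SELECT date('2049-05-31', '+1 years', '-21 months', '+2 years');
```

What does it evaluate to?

Adding +1 year to 2049-05-31 gives 2050-05-31.
Adding -21 months to 2050-05-31 gives 2048-08-31.
Adding +2 years to 2048-08-31 gives 2050-08-31.

2050-08-31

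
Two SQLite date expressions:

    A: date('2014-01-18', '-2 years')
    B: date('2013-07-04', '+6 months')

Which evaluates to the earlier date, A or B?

A = 2012-01-18.
B = 2014-01-04.
A is earlier.

A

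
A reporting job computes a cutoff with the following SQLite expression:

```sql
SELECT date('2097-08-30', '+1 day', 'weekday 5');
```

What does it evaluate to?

2097-09-06

Advancing 1 more day within August lands on 2097-08-31.
`weekday 5` advances to the next Friday; 2097-08-31 is a Saturday, so it moves forward to 2097-09-06.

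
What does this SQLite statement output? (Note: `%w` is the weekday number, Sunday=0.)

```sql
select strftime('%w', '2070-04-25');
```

2070-04-25 is a Friday; with Sunday=0 that is 5.

5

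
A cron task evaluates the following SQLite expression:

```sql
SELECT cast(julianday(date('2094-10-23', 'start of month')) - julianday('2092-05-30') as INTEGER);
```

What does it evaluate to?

854

`start of month` rewinds 2094-10-23 to 2094-10-01.
1 day remains in May 2092 after the 30th (31 − 30).
Full months from June 2092 through September 2094 contribute their day counts.
Then 1 day into October 2094.
Total: 1 + 30 + 31 + 31 + 30 + 31 + 30 + 31 + 31 + 28 + 31 + 30 + 31 + 30 + 31 + 31 + 30 + 31 + 30 + 31 + 31 + 28 + 31 + 30 + 31 + 30 + 31 + 31 + 30 + 1 = 854.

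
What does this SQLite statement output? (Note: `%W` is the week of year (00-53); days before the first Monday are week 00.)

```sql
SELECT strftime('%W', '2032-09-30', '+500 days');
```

First apply '+500 days': 2032-09-30 → 2034-02-12.
2034-02-12 is a Sunday. SQLite's %W counts Mondays since the year started; the result is 06.

06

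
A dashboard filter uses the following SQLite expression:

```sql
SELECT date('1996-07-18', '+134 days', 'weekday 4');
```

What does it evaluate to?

Applying '+134 days' to 1996-07-18: counting 134 days forward gives 1996-11-29.
`weekday 4` advances to the next Thursday; 1996-11-29 is a Friday, so it moves forward to 1996-12-05.

1996-12-05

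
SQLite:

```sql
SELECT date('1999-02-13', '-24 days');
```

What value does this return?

Going back 13 days from 1999-02-13 reaches 1999-01-31 (last day of January, 31 days).
Going back 11 days within January lands on 1999-01-20.

1999-01-20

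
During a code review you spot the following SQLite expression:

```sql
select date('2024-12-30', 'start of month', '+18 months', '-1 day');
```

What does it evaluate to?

2026-05-31

`start of month` rewinds 2024-12-30 to 2024-12-01.
Adding +18 months to 2024-12-01 gives 2026-06-01.
Going back 1 day from 2026-06-01 reaches 2026-05-31 (last day of May, 31 days).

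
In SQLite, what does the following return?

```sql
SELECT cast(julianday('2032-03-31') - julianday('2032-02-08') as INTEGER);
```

52

21 days remain in February 2032 after the 8th (29 − 8).
Then 31 days into March 2032.
Total: 21 + 31 = 52.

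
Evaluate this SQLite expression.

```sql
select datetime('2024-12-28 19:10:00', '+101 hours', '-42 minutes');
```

2025-01-01 23:28:00

+101 hours from 2024-12-28 19:10:00 is 2025-01-02 00:10:00 (crosses midnight).
-42 minutes from 2025-01-02 00:10:00 is 2025-01-01 23:28:00.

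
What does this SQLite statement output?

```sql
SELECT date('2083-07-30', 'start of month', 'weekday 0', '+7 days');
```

`start of month` rewinds 2083-07-30 to 2083-07-01.
`weekday 0` advances to the next Sunday; 2083-07-01 is a Thursday, so it moves forward to 2083-07-04.
Advancing 7 more days within July lands on 2083-07-11.

2083-07-11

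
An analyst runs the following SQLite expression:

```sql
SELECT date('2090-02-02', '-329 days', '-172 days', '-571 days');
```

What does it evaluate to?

Applying '-329 days' to 2090-02-02: counting 329 days back gives 2089-03-10.
Applying '-172 days' to 2089-03-10: counting 172 days back gives 2088-09-19.
Applying '-571 days' to 2088-09-19: counting 571 days back gives 2087-02-26.

2087-02-26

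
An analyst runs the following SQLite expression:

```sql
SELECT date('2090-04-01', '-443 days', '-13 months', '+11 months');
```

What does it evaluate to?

2088-11-13

Applying '-443 days' to 2090-04-01: counting 443 days back gives 2089-01-13.
Adding -13 months to 2089-01-13 gives 2087-12-13.
Adding +11 months to 2087-12-13 gives 2088-11-13.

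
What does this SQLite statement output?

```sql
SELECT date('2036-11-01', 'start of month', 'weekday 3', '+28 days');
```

2036-12-03

`start of month` rewinds 2036-11-01 to 2036-11-01.
`weekday 3` advances to the next Wednesday; 2036-11-01 is a Saturday, so it moves forward to 2036-11-05.
November 2036 has 30 days; 25 remain after the 5th, so 26 days reach 2036-12-01.
Advancing 2 more days within December lands on 2036-12-03.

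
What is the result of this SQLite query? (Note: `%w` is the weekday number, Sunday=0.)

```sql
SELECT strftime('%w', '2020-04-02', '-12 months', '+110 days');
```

First apply '-12 months', '+110 days': 2020-04-02 → 2019-07-21.
2019-07-21 is a Sunday; with Sunday=0 that is 0.

0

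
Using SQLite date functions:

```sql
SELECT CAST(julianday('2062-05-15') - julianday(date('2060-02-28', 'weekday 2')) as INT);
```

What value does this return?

`weekday 2` advances to the next Tuesday; 2060-02-28 is a Saturday, so it moves forward to 2060-03-02.
29 days remain in March 2060 after the 2nd (31 − 2).
Full months from April 2060 through April 2062 contribute their day counts.
Then 15 days into May 2062.
Total: 29 + 30 + 31 + 30 + 31 + 31 + 30 + 31 + 30 + 31 + 31 + 28 + 31 + 30 + 31 + 30 + 31 + 31 + 30 + 31 + 30 + 31 + 31 + 28 + 31 + 30 + 15 = 804.

804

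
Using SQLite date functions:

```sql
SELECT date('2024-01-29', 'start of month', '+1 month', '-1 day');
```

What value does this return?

`start of month` rewinds 2024-01-29 to 2024-01-01.
Adding +1 month to 2024-01-01 gives 2024-02-01.
Going back 1 day from 2024-02-01 reaches 2024-01-31 (last day of January, 31 days).

2024-01-31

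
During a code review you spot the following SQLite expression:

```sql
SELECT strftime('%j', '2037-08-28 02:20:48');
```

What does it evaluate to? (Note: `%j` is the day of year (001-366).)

Day-of-year for 2037-08-28: days since 2037-01-01 inclusive = 240, zero-padded to 240.

240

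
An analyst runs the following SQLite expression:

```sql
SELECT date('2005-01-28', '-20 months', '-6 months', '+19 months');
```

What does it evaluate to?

Adding -20 months to 2005-01-28 gives 2003-05-28.
Adding -6 months to 2003-05-28 gives 2002-11-28.
Adding +19 months to 2002-11-28 gives 2004-06-28.

2004-06-28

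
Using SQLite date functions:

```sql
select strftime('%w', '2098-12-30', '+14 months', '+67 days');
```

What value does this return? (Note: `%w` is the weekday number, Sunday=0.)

First apply '+14 months', '+67 days': 2098-12-30 → 2100-05-08.
2100-05-08 is a Saturday; with Sunday=0 that is 6.

6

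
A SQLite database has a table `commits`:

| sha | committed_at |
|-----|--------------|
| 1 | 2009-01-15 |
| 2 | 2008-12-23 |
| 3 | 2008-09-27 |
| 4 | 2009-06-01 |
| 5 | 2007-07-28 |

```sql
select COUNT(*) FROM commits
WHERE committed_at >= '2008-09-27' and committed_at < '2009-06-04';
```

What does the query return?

4

Rows in [2008-09-27, 2009-06-04): 2009-01-15, 2008-12-23, 2008-09-27, 2009-06-01 → 4 rows.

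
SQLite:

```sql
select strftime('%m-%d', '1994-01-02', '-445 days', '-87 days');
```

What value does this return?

07-19

First apply '-445 days', '-87 days': 1994-01-02 → 1992-07-19.
`%m-%d` extracts the month-day: 07-19.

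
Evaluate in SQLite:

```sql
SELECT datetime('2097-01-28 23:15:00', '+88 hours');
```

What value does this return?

+88 hours from 2097-01-28 23:15:00 is 2097-02-01 15:15:00 (crosses midnight).

2097-02-01 15:15:00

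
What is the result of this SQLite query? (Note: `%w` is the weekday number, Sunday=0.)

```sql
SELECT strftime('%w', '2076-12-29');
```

2

2076-12-29 is a Tuesday; with Sunday=0 that is 2.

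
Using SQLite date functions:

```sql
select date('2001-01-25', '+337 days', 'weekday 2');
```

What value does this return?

Applying '+337 days' to 2001-01-25: counting 337 days forward gives 2001-12-28.
`weekday 2` advances to the next Tuesday; 2001-12-28 is a Friday, so it moves forward to 2002-01-01.

2002-01-01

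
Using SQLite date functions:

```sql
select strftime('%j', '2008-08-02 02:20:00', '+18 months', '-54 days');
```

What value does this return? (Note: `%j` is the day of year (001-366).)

First apply '+18 months', '-54 days': 2008-08-02 02:20:00 → 2009-12-10 02:20:00.
Day-of-year for 2009-12-10: days since 2009-01-01 inclusive = 344, zero-padded to 344.

344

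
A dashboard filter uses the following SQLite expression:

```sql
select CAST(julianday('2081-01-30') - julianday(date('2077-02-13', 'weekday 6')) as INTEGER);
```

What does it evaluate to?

`weekday 6` advances to the next Saturday; 2077-02-13 is already a Saturday, so it stays at 2077-02-13.
15 days remain in February 2077 after the 13th (28 − 13).
Full months from March 2077 through December 2080 contribute their day counts.
Then 30 days into January 2081.
Total: 15 + 31 + 30 + 31 + 30 + 31 + 31 + 30 + 31 + 30 + 31 + 31 + 28 + 31 + 30 + 31 + 30 + 31 + 31 + 30 + 31 + 30 + 31 + 31 + 28 + 31 + 30 + 31 + 30 + 31 + 31 + 30 + 31 + 30 + 31 + 31 + 29 + 31 + 30 + 31 + 30 + 31 + 31 + 30 + 31 + 30 + 31 + 30 = 1447.

1447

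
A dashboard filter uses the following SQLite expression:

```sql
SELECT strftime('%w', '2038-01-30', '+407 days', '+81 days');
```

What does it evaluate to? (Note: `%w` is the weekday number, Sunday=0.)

4

First apply '+407 days', '+81 days': 2038-01-30 → 2039-06-02.
2039-06-02 is a Thursday; with Sunday=0 that is 4.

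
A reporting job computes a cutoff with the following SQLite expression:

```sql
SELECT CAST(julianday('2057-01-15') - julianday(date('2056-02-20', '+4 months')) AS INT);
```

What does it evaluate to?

Adding +4 months to 2056-02-20 gives 2056-06-20.
10 days remain in June 2056 after the 20th (30 − 20).
Full months from July 2056 through December 2056 contribute their day counts.
Then 15 days into January 2057.
Total: 10 + 31 + 31 + 30 + 31 + 30 + 31 + 15 = 209.

209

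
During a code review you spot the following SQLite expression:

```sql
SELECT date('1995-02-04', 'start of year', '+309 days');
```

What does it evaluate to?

`start of year` rewinds 1995-02-04 to 1995-01-01.
Applying '+309 days' to 1995-01-01: counting 309 days forward gives 1995-11-06.

1995-11-06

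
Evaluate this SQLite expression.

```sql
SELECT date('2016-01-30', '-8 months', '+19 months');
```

2016-12-30

Adding -8 months to 2016-01-30 gives 2015-05-30.
Adding +19 months to 2015-05-30 gives 2016-12-30.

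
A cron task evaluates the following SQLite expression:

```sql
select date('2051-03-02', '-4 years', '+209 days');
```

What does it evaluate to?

2047-09-27

Adding -4 years to 2051-03-02 gives 2047-03-02.
Applying '+209 days' to 2047-03-02: counting 209 days forward gives 2047-09-27.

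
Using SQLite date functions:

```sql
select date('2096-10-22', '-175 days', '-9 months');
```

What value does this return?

2095-07-30

Applying '-175 days' to 2096-10-22: counting 175 days back gives 2096-04-30.
Adding -9 months to 2096-04-30 gives 2095-07-30.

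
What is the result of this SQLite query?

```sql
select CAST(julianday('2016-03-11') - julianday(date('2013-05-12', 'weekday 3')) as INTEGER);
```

1031

`weekday 3` advances to the next Wednesday; 2013-05-12 is a Sunday, so it moves forward to 2013-05-15.
16 days remain in May 2013 after the 15th (31 − 15).
Full months from June 2013 through February 2016 contribute their day counts.
Then 11 days into March 2016.
Total: 16 + 30 + 31 + 31 + 30 + 31 + 30 + 31 + 31 + 28 + 31 + 30 + 31 + 30 + 31 + 31 + 30 + 31 + 30 + 31 + 31 + 28 + 31 + 30 + 31 + 30 + 31 + 31 + 30 + 31 + 30 + 31 + 31 + 29 + 11 = 1031.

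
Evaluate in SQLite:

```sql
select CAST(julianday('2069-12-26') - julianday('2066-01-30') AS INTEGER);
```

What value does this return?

1 day remains in January 2066 after the 30th (31 − 30).
Full months from February 2066 through November 2069 contribute their day counts.
Then 26 days into December 2069.
Total: 1 + 28 + 31 + 30 + 31 + 30 + 31 + 31 + 30 + 31 + 30 + 31 + 31 + 28 + 31 + 30 + 31 + 30 + 31 + 31 + 30 + 31 + 30 + 31 + 31 + 29 + 31 + 30 + 31 + 30 + 31 + 31 + 30 + 31 + 30 + 31 + 31 + 28 + 31 + 30 + 31 + 30 + 31 + 31 + 30 + 31 + 30 + 26 = 1426.

1426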